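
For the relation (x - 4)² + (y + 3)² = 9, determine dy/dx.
Apply d/dx to both sides, remembering that y depends on x. Each occurrence of y therefore brings in a y' = dy/dx via the chain rule.

With F(x, y) equal to the left-hand side minus the right, differentiate F term by term:
  d/dx[(x - 4)^2] = 2x - 8
  d/dx[(y + 3)^2] = 2·y'(y + 3)
  d/dx[-9] = 0
Adding these up, d/dx[F] = 0 becomes
  (2x - 8) + (2y + 6)·y' = 0,
so isolating y',
  dy/dx = -(2x - 8)/(2y + 6) = (4 - x)/(y + 3)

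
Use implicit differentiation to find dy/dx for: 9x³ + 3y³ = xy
Apply d/dx to both sides, remembering that y depends on x. Each occurrence of y therefore brings in a y' = dy/dx via the chain rule.

With F(x, y) equal to the left-hand side minus the right, differentiate F term by term:
  d/dx[9x^3] = 27x^2
  d/dx[-xy] = -x·y' - y
  d/dx[3y^3] = 9y^2·y'
Adding these up, d/dx[F] = 0 becomes
  (27x^2 - y) + (-x + 9y^2)·y' = 0,
so isolating y',
  dy/dx = -(27x^2 - y)/(-x + 9y^2) = (27x^2 - y)/(x - 9y^2)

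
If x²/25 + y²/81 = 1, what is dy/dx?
Take d/dx of both sides. Since y is implicitly a function of x, the chain rule attaches a y' = dy/dx factor whenever we differentiate through y.

Set F(x, y) = (left side) − (right side), so the curve is F = 0. Differentiating each term of F:
  d/dx[x^2/25] = 2x/25
  d/dx[y^2/81] = 2y·y'/81
  d/dx[-1] = 0

Collecting, the y'-free part is the partial derivative in x and the y' coefficient is the partial derivative in y:
  ∂F/∂x = 2x/25
  ∂F/∂y = 2y/81

so d/dx[F(x, y(x))] = ∂F/∂x + (∂F/∂y)·y' = 0. Rearranging,
  dy/dx = -(∂F/∂x)/(∂F/∂y) = -(2x/25)/(2y/81) = -81x/(25y)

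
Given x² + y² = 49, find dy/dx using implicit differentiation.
Apply d/dx to both sides, remembering that y depends on x. Each occurrence of y therefore brings in a y' = dy/dx via the chain rule.

With F(x, y) equal to the left-hand side minus the right, differentiate F term by term:
  d/dx[x^2] = 2x
  d/dx[y^2] = 2y·y'
  d/dx[-49] = 0
Adding these up, d/dx[F] = 0 becomes
  (2x) + (2y)·y' = 0,
so isolating y',
  dy/dx = -(2x)/(2y) = -x/y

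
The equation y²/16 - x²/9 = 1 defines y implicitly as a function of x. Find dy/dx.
Take d/dx of both sides. Since y is implicitly a function of x, the chain rule attaches a y' = dy/dx factor whenever we differentiate through y.

Set F(x, y) = (left side) − (right side), so the curve is F = 0. Differentiating each term of F:
  d/dx[-x^2/9] = -2x/9
  d/dx[y^2/16] = y·y'/8
  d/dx[-1] = 0

Collecting, the y'-free part is the partial derivative in x and the y' coefficient is the partial derivative in y:
  ∂F/∂x = -2x/9
  ∂F/∂y = y/8

so d/dx[F(x, y(x))] = ∂F/∂x + (∂F/∂y)·y' = 0. Rearranging,
  dy/dx = -(∂F/∂x)/(∂F/∂y) = -(-2x/9)/(y/8) = 16x/(9y)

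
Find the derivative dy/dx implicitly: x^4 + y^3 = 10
Take d/dx of both sides. Since y is implicitly a function of x, the chain rule attaches a y' = dy/dx factor whenever we differentiate through y.

Set F(x, y) = (left side) − (right side), so the curve is F = 0. Differentiating each term of F:
  d/dx[x^4] = 4x^3
  d/dx[y^3] = 3y^2·y'
  d/dx[-10] = 0

Collecting, the y'-free part is the partial derivative in x and the y' coefficient is the partial derivative in y:
  ∂F/∂x = 4x^3
  ∂F/∂y = 3y^2

so d/dx[F(x, y(x))] = ∂F/∂x + (∂F/∂y)·y' = 0. Rearranging,
  dy/dx = -(∂F/∂x)/(∂F/∂y) = -(4x^3)/(3y^2) = -4x^3/(3y^2)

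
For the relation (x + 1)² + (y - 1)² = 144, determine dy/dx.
Differentiate both sides with respect to x, treating y as y(x). By the chain rule, any term containing y contributes a factor of y' = dy/dx when we differentiate it.

Move every term to one side and write the relation as F(x, y) = 0. Term by term,
  d/dx[(x + 1)^2] = 2x + 2
  d/dx[(y - 1)^2] = 2·y'(y - 1)
  d/dx[-144] = 0

The pieces without y' make up ∂F/∂x and the coefficient of y' is ∂F/∂y:
  ∂F/∂x = 2x + 2,
  ∂F/∂y = 2y - 2.

Since d/dx[F] = ∂F/∂x + (∂F/∂y)·y' = 0, solve for y':
  (∂F/∂y)·y' = -∂F/∂x
  dy/dx = -(∂F/∂x)/(∂F/∂y) = -(2x + 2)/(2y - 2) = (-x - 1)/(y - 1)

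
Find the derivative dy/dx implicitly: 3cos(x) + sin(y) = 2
Differentiate the relation implicitly: treat y = y(x) and apply the chain rule, so every y-derivative picks up a y' = dy/dx factor.

With everything moved to the left-hand side, differentiate term by term:
  d/dx[sin(y)] = y'·cos(y)
  d/dx[3cos(x)] = -3sin(x)
  d/dx[-2] = 0

Separating the contributions that come from x directly and those that come through y:
  without y':      -3sin(x)
  multiplying y':  cos(y)

so (-3sin(x)) + (cos(y))·y' = 0, and therefore
  dy/dx = -(-3sin(x))/(cos(y)) = 3sin(x)/cos(y)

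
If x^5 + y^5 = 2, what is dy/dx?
Apply d/dx to both sides, remembering that y depends on x. Each occurrence of y therefore brings in a y' = dy/dx via the chain rule.

With F(x, y) equal to the left-hand side minus the right, differentiate F term by term:
  d/dx[x^5] = 5x^4
  d/dx[y^5] = 5y^4·y'
  d/dx[-2] = 0
Adding these up, d/dx[F] = 0 becomes
  (5x^4) + (5y^4)·y' = 0,
so isolating y',
  dy/dx = -(5x^4)/(5y^4) = -x^4/y^4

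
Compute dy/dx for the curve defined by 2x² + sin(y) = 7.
Differentiate both sides with respect to x, treating y as y(x). By the chain rule, any term containing y contributes a factor of y' = dy/dx when we differentiate it.

Move every term to one side and write the relation as F(x, y) = 0. Term by term,
  d/dx[2x^2] = 4x
  d/dx[sin(y)] = y'·cos(y)
  d/dx[-7] = 0

The pieces without y' make up ∂F/∂x and the coefficient of y' is ∂F/∂y:
  ∂F/∂x = 4x,
  ∂F/∂y = cos(y).

Since d/dx[F] = ∂F/∂x + (∂F/∂y)·y' = 0, solve for y':
  (∂F/∂y)·y' = -∂F/∂x
  dy/dx = -(∂F/∂x)/(∂F/∂y) = -(4x)/(cos(y)) = -4x/cos(y)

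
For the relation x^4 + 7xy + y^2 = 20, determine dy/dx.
Differentiate both sides with respect to x, treating y as y(x). By the chain rule, any term containing y contributes a factor of y' = dy/dx when we differentiate it.

Move every term to one side and write the relation as F(x, y) = 0. Term by term,
  d/dx[x^4] = 4x^3
  d/dx[7xy] = 7x·y' + 7y
  d/dx[y^2] = 2y·y'
  d/dx[-20] = 0

The pieces without y' make up ∂F/∂x and the coefficient of y' is ∂F/∂y:
  ∂F/∂x = 4x^3 + 7y,
  ∂F/∂y = 7x + 2y.

Since d/dx[F] = ∂F/∂x + (∂F/∂y)·y' = 0, solve for y':
  (∂F/∂y)·y' = -∂F/∂x
  dy/dx = -(∂F/∂x)/(∂F/∂y) = -(4x^3 + 7y)/(7x + 2y) = (-4x^3 - 7y)/(7x + 2y)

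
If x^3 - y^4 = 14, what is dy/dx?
Differentiate both sides with respect to x, treating y as y(x). By the chain rule, any term containing y contributes a factor of y' = dy/dx when we differentiate it.

Move every term to one side and write the relation as F(x, y) = 0. Term by term,
  d/dx[x^3] = 3x^2
  d/dx[-y^4] = -4y^3·y'
  d/dx[-14] = 0

The pieces without y' make up ∂F/∂x and the coefficient of y' is ∂F/∂y:
  ∂F/∂x = 3x^2,
  ∂F/∂y = -4y^3.

Since d/dx[F] = ∂F/∂x + (∂F/∂y)·y' = 0, solve for y':
  (∂F/∂y)·y' = -∂F/∂x
  dy/dx = -(∂F/∂x)/(∂F/∂y) = -(3x^2)/(-4y^3) = 3x^2/(4y^3)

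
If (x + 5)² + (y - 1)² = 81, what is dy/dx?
Differentiate the relation implicitly: treat y = y(x) and apply the chain rule, so every y-derivative picks up a y' = dy/dx factor.

With everything moved to the left-hand side, differentiate term by term:
  d/dx[(x + 5)^2] = 2x + 10
  d/dx[(y - 1)^2] = 2·y'(y - 1)
  d/dx[-81] = 0

Separating the contributions that come from x directly and those that come through y:
  without y':      2x + 10
  multiplying y':  2y - 2

so (2x + 10) + (2y - 2)·y' = 0, and therefore
  dy/dx = -(2x + 10)/(2y - 2) = (-x - 5)/(y - 1)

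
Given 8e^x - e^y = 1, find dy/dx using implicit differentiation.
Apply d/dx to both sides, remembering that y depends on x. Each occurrence of y therefore brings in a y' = dy/dx via the chain rule.

With F(x, y) equal to the left-hand side minus the right, differentiate F term by term:
  d/dx[8e^(x)] = 8e^(x)
  d/dx[-e^(y)] = -y'·e^(y)
  d/dx[-1] = 0
Adding these up, d/dx[F] = 0 becomes
  (8e^(x)) + (-e^(y))·y' = 0,
so isolating y',
  dy/dx = -(8e^(x))/(-e^(y)) = 8e^(x - y)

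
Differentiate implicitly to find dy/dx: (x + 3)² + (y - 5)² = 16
Apply d/dx to both sides, remembering that y depends on x. Each occurrence of y therefore brings in a y' = dy/dx via the chain rule.

With F(x, y) equal to the left-hand side minus the right, differentiate F term by term:
  d/dx[(x + 3)^2] = 2x + 6
  d/dx[(y - 5)^2] = 2·y'(y - 5)
  d/dx[-16] = 0
Adding these up, d/dx[F] = 0 becomes
  (2x + 6) + (2y - 10)·y' = 0,
so isolating y',
  dy/dx = -(2x + 6)/(2y - 10) = (-x - 3)/(y - 5)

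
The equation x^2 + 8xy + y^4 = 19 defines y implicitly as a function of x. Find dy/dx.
Take d/dx of both sides. Since y is implicitly a function of x, the chain rule attaches a y' = dy/dx factor whenever we differentiate through y.

Set F(x, y) = (left side) − (right side), so the curve is F = 0. Differentiating each term of F:
  d/dx[x^2] = 2x
  d/dx[8xy] = 8x·y' + 8y
  d/dx[y^4] = 4y^3·y'
  d/dx[-19] = 0

Collecting, the y'-free part is the partial derivative in x and the y' coefficient is the partial derivative in y:
  ∂F/∂x = 2x + 8y
  ∂F/∂y = 8x + 4y^3

so d/dx[F(x, y(x))] = ∂F/∂x + (∂F/∂y)·y' = 0. Rearranging,
  dy/dx = -(∂F/∂x)/(∂F/∂y) = -(2x + 8y)/(8x + 4y^3) = (-x - 4y)/(2(2x + y^3))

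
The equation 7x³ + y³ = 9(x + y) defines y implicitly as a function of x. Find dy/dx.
Apply d/dx to both sides, remembering that y depends on x. Each occurrence of y therefore brings in a y' = dy/dx via the chain rule.

With F(x, y) equal to the left-hand side minus the right, differentiate F term by term:
  d/dx[7x^3] = 21x^2
  d/dx[-9x] = -9
  d/dx[y^3] = 3y^2·y'
  d/dx[-9y] = -9·y'
Adding these up, d/dx[F] = 0 becomes
  (21x^2 - 9) + (3y^2 - 9)·y' = 0,
so isolating y',
  dy/dx = -(21x^2 - 9)/(3y^2 - 9) = (3 - 7x^2)/(y^2 - 3)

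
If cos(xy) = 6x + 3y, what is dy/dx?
Differentiate the relation implicitly: treat y = y(x) and apply the chain rule, so every y-derivative picks up a y' = dy/dx factor.

With everything moved to the left-hand side, differentiate term by term:
  d/dx[-6x] = -6
  d/dx[-3y] = -3·y'
  d/dx[cos(xy)] = -(x·y' + y)·sin(xy)

Separating the contributions that come from x directly and those that come through y:
  without y':      -y·sin(xy) - 6
  multiplying y':  -x·sin(xy) - 3

so (-y·sin(xy) - 6) + (-x·sin(xy) - 3)·y' = 0, and therefore
  dy/dx = -(-y·sin(xy) - 6)/(-x·sin(xy) - 3) = -(y·sin(xy) + 6)/(x·sin(xy) + 3)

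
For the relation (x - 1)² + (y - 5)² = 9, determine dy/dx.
Differentiate the relation implicitly: treat y = y(x) and apply the chain rule, so every y-derivative picks up a y' = dy/dx factor.

With everything moved to the left-hand side, differentiate term by term:
  d/dx[(x - 1)^2] = 2x - 2
  d/dx[(y - 5)^2] = 2·y'(y - 5)
  d/dx[-9] = 0

Separating the contributions that come from x directly and those that come through y:
  without y':      2x - 2
  multiplying y':  2y - 10

so (2x - 2) + (2y - 10)·y' = 0, and therefore
  dy/dx = -(2x - 2)/(2y - 10) = (1 - x)/(y - 5)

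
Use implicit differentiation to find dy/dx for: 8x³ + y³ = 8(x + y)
Differentiate the relation implicitly: treat y = y(x) and apply the chain rule, so every y-derivative picks up a y' = dy/dx factor.

With everything moved to the left-hand side, differentiate term by term:
  d/dx[8x^3] = 24x^2
  d/dx[-8x] = -8
  d/dx[y^3] = 3y^2·y'
  d/dx[-8y] = -8·y'

Separating the contributions that come from x directly and those that come through y:
  without y':      24x^2 - 8
  multiplying y':  3y^2 - 8

so (24x^2 - 8) + (3y^2 - 8)·y' = 0, and therefore
  dy/dx = -(24x^2 - 8)/(3y^2 - 8) = 8(1 - 3x^2)/(3y^2 - 8)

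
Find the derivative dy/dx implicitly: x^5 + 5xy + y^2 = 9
Take d/dx of both sides. Since y is implicitly a function of x, the chain rule attaches a y' = dy/dx factor whenever we differentiate through y.

Set F(x, y) = (left side) − (right side), so the curve is F = 0. Differentiating each term of F:
  d/dx[x^5] = 5x^4
  d/dx[5xy] = 5x·y' + 5y
  d/dx[y^2] = 2y·y'
  d/dx[-9] = 0

Collecting, the y'-free part is the partial derivative in x and the y' coefficient is the partial derivative in y:
  ∂F/∂x = 5x^4 + 5y
  ∂F/∂y = 5x + 2y

so d/dx[F(x, y(x))] = ∂F/∂x + (∂F/∂y)·y' = 0. Rearranging,
  dy/dx = -(∂F/∂x)/(∂F/∂y) = -(5x^4 + 5y)/(5x + 2y) = 5(-x^4 - y)/(5x + 2y)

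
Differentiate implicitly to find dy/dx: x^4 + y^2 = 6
Differentiate the relation implicitly: treat y = y(x) and apply the chain rule, so every y-derivative picks up a y' = dy/dx factor.

With everything moved to the left-hand side, differentiate term by term:
  d/dx[x^4] = 4x^3
  d/dx[y^2] = 2y·y'
  d/dx[-6] = 0

Separating the contributions that come from x directly and those that come through y:
  without y':      4x^3
  multiplying y':  2y

so (4x^3) + (2y)·y' = 0, and therefore
  dy/dx = -(4x^3)/(2y) = -2x^3/y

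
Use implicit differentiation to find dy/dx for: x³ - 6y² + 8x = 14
Differentiate the relation implicitly: treat y = y(x) and apply the chain rule, so every y-derivative picks up a y' = dy/dx factor.

With everything moved to the left-hand side, differentiate term by term:
  d/dx[x^3] = 3x^2
  d/dx[8x] = 8
  d/dx[-6y^2] = -12y·y'
  d/dx[-14] = 0

Separating the contributions that come from x directly and those that come through y:
  without y':      3x^2 + 8
  multiplying y':  -12y

so (3x^2 + 8) + (-12y)·y' = 0, and therefore
  dy/dx = -(3x^2 + 8)/(-12y) = (3x^2 + 8)/(12y)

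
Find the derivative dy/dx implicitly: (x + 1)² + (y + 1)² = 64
Differentiate the relation implicitly: treat y = y(x) and apply the chain rule, so every y-derivative picks up a y' = dy/dx factor.

With everything moved to the left-hand side, differentiate term by term:
  d/dx[(x + 1)^2] = 2x + 2
  d/dx[(y + 1)^2] = 2·y'(y + 1)
  d/dx[-64] = 0

Separating the contributions that come from x directly and those that come through y:
  without y':      2x + 2
  multiplying y':  2y + 2

so (2x + 2) + (2y + 2)·y' = 0, and therefore
  dy/dx = -(2x + 2)/(2y + 2) = (-x - 1)/(y + 1)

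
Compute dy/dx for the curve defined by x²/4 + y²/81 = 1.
Differentiate the relation implicitly: treat y = y(x) and apply the chain rule, so every y-derivative picks up a y' = dy/dx factor.

With everything moved to the left-hand side, differentiate term by term:
  d/dx[x^2/4] = x/2
  d/dx[y^2/81] = 2y·y'/81
  d/dx[-1] = 0

Separating the contributions that come from x directly and those that come through y:
  without y':      x/2
  multiplying y':  2y/81

so (x/2) + (2y/81)·y' = 0, and therefore
  dy/dx = -(x/2)/(2y/81) = -81x/(4y)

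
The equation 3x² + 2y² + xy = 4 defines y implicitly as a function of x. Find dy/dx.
Apply d/dx to both sides, remembering that y depends on x. Each occurrence of y therefore brings in a y' = dy/dx via the chain rule.

With F(x, y) equal to the left-hand side minus the right, differentiate F term by term:
  d/dx[3x^2] = 6x
  d/dx[xy] = x·y' + y
  d/dx[2y^2] = 4y·y'
  d/dx[-4] = 0
Adding these up, d/dx[F] = 0 becomes
  (6x + y) + (x + 4y)·y' = 0,
so isolating y',
  dy/dx = -(6x + y)/(x + 4y) = (-6x - y)/(x + 4y)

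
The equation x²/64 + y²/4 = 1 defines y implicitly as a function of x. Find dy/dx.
Take d/dx of both sides. Since y is implicitly a function of x, the chain rule attaches a y' = dy/dx factor whenever we differentiate through y.

Set F(x, y) = (left side) − (right side), so the curve is F = 0. Differentiating each term of F:
  d/dx[x^2/64] = x/32
  d/dx[y^2/4] = y·y'/2
  d/dx[-1] = 0

Collecting, the y'-free part is the partial derivative in x and the y' coefficient is the partial derivative in y:
  ∂F/∂x = x/32
  ∂F/∂y = y/2

so d/dx[F(x, y(x))] = ∂F/∂x + (∂F/∂y)·y' = 0. Rearranging,
  dy/dx = -(∂F/∂x)/(∂F/∂y) = -(x/32)/(y/2) = -x/(16y)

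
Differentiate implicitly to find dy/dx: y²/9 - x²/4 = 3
Differentiate both sides with respect to x, treating y as y(x). By the chain rule, any term containing y contributes a factor of y' = dy/dx when we differentiate it.

Move every term to one side and write the relation as F(x, y) = 0. Term by term,
  d/dx[-x^2/4] = -x/2
  d/dx[y^2/9] = 2y·y'/9
  d/dx[-3] = 0

The pieces without y' make up ∂F/∂x and the coefficient of y' is ∂F/∂y:
  ∂F/∂x = -x/2,
  ∂F/∂y = 2y/9.

Since d/dx[F] = ∂F/∂x + (∂F/∂y)·y' = 0, solve for y':
  (∂F/∂y)·y' = -∂F/∂x
  dy/dx = -(∂F/∂x)/(∂F/∂y) = -(-x/2)/(2y/9) = 9x/(4y)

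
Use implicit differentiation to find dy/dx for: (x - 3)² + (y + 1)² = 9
Differentiate both sides with respect to x, treating y as y(x). By the chain rule, any term containing y contributes a factor of y' = dy/dx when we differentiate it.

Move every term to one side and write the relation as F(x, y) = 0. Term by term,
  d/dx[(x - 3)^2] = 2x - 6
  d/dx[(y + 1)^2] = 2·y'(y + 1)
  d/dx[-9] = 0

The pieces without y' make up ∂F/∂x and the coefficient of y' is ∂F/∂y:
  ∂F/∂x = 2x - 6,
  ∂F/∂y = 2y + 2.

Since d/dx[F] = ∂F/∂x + (∂F/∂y)·y' = 0, solve for y':
  (∂F/∂y)·y' = -∂F/∂x
  dy/dx = -(∂F/∂x)/(∂F/∂y) = -(2x - 6)/(2y + 2) = (3 - x)/(y + 1)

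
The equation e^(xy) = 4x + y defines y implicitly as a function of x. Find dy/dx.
Differentiate both sides with respect to x, treating y as y(x). By the chain rule, any term containing y contributes a factor of y' = dy/dx when we differentiate it.

Move every term to one side and write the relation as F(x, y) = 0. Term by term,
  d/dx[-4x] = -4
  d/dx[-y] = -y'
  d/dx[e^(xy)] = (x·y' + y)·e^(xy)

The pieces without y' make up ∂F/∂x and the coefficient of y' is ∂F/∂y:
  ∂F/∂x = y·e^(xy) - 4,
  ∂F/∂y = x·e^(xy) - 1.

Since d/dx[F] = ∂F/∂x + (∂F/∂y)·y' = 0, solve for y':
  (∂F/∂y)·y' = -∂F/∂x
  dy/dx = -(∂F/∂x)/(∂F/∂y) = -(y·e^(xy) - 4)/(x·e^(xy) - 1) = (-y·e^(xy) + 4)/(x·e^(xy) - 1)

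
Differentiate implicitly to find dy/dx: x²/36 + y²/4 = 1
Differentiate both sides with respect to x, treating y as y(x). By the chain rule, any term containing y contributes a factor of y' = dy/dx when we differentiate it.

Move every term to one side and write the relation as F(x, y) = 0. Term by term,
  d/dx[x^2/36] = x/18
  d/dx[y^2/4] = y·y'/2
  d/dx[-1] = 0

The pieces without y' make up ∂F/∂x and the coefficient of y' is ∂F/∂y:
  ∂F/∂x = x/18,
  ∂F/∂y = y/2.

Since d/dx[F] = ∂F/∂x + (∂F/∂y)·y' = 0, solve for y':
  (∂F/∂y)·y' = -∂F/∂x
  dy/dx = -(∂F/∂x)/(∂F/∂y) = -(x/18)/(y/2) = -x/(9y)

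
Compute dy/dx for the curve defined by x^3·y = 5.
Differentiate the relation implicitly: treat y = y(x) and apply the chain rule, so every y-derivative picks up a y' = dy/dx factor.

With everything moved to the left-hand side, differentiate term by term:
  d/dx[x^3y] = x^3·y' + 3x^2y
  d/dx[-5] = 0

Separating the contributions that come from x directly and those that come through y:
  without y':      3x^2y
  multiplying y':  x^3

so (3x^2y) + (x^3)·y' = 0, and therefore
  dy/dx = -(3x^2y)/(x^3) = -3y/x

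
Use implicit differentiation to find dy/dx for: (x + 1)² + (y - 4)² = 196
Differentiate the relation implicitly: treat y = y(x) and apply the chain rule, so every y-derivative picks up a y' = dy/dx factor.

With everything moved to the left-hand side, differentiate term by term:
  d/dx[(x + 1)^2] = 2x + 2
  d/dx[(y - 4)^2] = 2·y'(y - 4)
  d/dx[-196] = 0

Separating the contributions that come from x directly and those that come through y:
  without y':      2x + 2
  multiplying y':  2y - 8

so (2x + 2) + (2y - 8)·y' = 0, and therefore
  dy/dx = -(2x + 2)/(2y - 8) = (-x - 1)/(y - 4)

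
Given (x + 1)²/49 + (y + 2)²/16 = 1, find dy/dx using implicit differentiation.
Take d/dx of both sides. Since y is implicitly a function of x, the chain rule attaches a y' = dy/dx factor whenever we differentiate through y.

Set F(x, y) = (left side) − (right side), so the curve is F = 0. Differentiating each term of F:
  d/dx[(x + 1)^2/49] = 2x/49 + 2/49
  d/dx[(y + 2)^2/16] = y'(y + 2)/8
  d/dx[-1] = 0

Collecting, the y'-free part is the partial derivative in x and the y' coefficient is the partial derivative in y:
  ∂F/∂x = 2x/49 + 2/49
  ∂F/∂y = y/8 + 1/4

so d/dx[F(x, y(x))] = ∂F/∂x + (∂F/∂y)·y' = 0. Rearranging,
  dy/dx = -(∂F/∂x)/(∂F/∂y) = -(2x/49 + 2/49)/(y/8 + 1/4)
        = -(2(x + 1)/49)/((y + 2)/8) = 16(-x - 1)/(49(y + 2))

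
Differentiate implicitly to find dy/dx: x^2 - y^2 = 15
Differentiate both sides with respect to x, treating y as y(x). By the chain rule, any term containing y contributes a factor of y' = dy/dx when we differentiate it.

Move every term to one side and write the relation as F(x, y) = 0. Term by term,
  d/dx[x^2] = 2x
  d/dx[-y^2] = -2y·y'
  d/dx[-15] = 0

The pieces without y' make up ∂F/∂x and the coefficient of y' is ∂F/∂y:
  ∂F/∂x = 2x,
  ∂F/∂y = -2y.

Since d/dx[F] = ∂F/∂x + (∂F/∂y)·y' = 0, solve for y':
  (∂F/∂y)·y' = -∂F/∂x
  dy/dx = -(∂F/∂x)/(∂F/∂y) = -(2x)/(-2y) = x/y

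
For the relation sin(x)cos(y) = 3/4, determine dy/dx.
Differentiate both sides with respect to x, treating y as y(x). By the chain rule, any term containing y contributes a factor of y' = dy/dx when we differentiate it.

Move every term to one side and write the relation as F(x, y) = 0. Term by term,
  d/dx[sin(x)·cos(y)] = -y'·sin(x)·sin(y) + cos(x)·cos(y)
  d/dx[-3/4] = 0

The pieces without y' make up ∂F/∂x and the coefficient of y' is ∂F/∂y:
  ∂F/∂x = cos(x)·cos(y),
  ∂F/∂y = -sin(x)·sin(y).

Since d/dx[F] = ∂F/∂x + (∂F/∂y)·y' = 0, solve for y':
  (∂F/∂y)·y' = -∂F/∂x
  dy/dx = -(∂F/∂x)/(∂F/∂y) = -(cos(x)·cos(y))/(-sin(x)·sin(y)) = 1/(tan(x)·tan(y))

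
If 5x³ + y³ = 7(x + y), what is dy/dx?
Take d/dx of both sides. Since y is implicitly a function of x, the chain rule attaches a y' = dy/dx factor whenever we differentiate through y.

Set F(x, y) = (left side) − (right side), so the curve is F = 0. Differentiating each term of F:
  d/dx[5x^3] = 15x^2
  d/dx[-7x] = -7
  d/dx[y^3] = 3y^2·y'
  d/dx[-7y] = -7·y'

Collecting, the y'-free part is the partial derivative in x and the y' coefficient is the partial derivative in y:
  ∂F/∂x = 15x^2 - 7
  ∂F/∂y = 3y^2 - 7

so d/dx[F(x, y(x))] = ∂F/∂x + (∂F/∂y)·y' = 0. Rearranging,
  dy/dx = -(∂F/∂x)/(∂F/∂y) = -(15x^2 - 7)/(3y^2 - 7) = (7 - 15x^2)/(3y^2 - 7)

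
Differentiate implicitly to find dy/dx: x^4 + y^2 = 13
Differentiate the relation implicitly: treat y = y(x) and apply the chain rule, so every y-derivative picks up a y' = dy/dx factor.

With everything moved to the left-hand side, differentiate term by term:
  d/dx[x^4] = 4x^3
  d/dx[y^2] = 2y·y'
  d/dx[-13] = 0

Separating the contributions that come from x directly and those that come through y:
  without y':      4x^3
  multiplying y':  2y

so (4x^3) + (2y)·y' = 0, and therefore
  dy/dx = -(4x^3)/(2y) = -2x^3/y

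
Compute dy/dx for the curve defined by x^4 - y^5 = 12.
Apply d/dx to both sides, remembering that y depends on x. Each occurrence of y therefore brings in a y' = dy/dx via the chain rule.

With F(x, y) equal to the left-hand side minus the right, differentiate F term by term:
  d/dx[x^4] = 4x^3
  d/dx[-y^5] = -5y^4·y'
  d/dx[-12] = 0
Adding these up, d/dx[F] = 0 becomes
  (4x^3) + (-5y^4)·y' = 0,
so isolating y',
  dy/dx = -(4x^3)/(-5y^4) = 4x^3/(5y^4)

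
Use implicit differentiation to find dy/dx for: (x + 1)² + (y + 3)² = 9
Differentiate the relation implicitly: treat y = y(x) and apply the chain rule, so every y-derivative picks up a y' = dy/dx factor.

With everything moved to the left-hand side, differentiate term by term:
  d/dx[(x + 1)^2] = 2x + 2
  d/dx[(y + 3)^2] = 2·y'(y + 3)
  d/dx[-9] = 0

Separating the contributions that come from x directly and those that come through y:
  without y':      2x + 2
  multiplying y':  2y + 6

so (2x + 2) + (2y + 6)·y' = 0, and therefore
  dy/dx = -(2x + 2)/(2y + 6) = (-x - 1)/(y + 3)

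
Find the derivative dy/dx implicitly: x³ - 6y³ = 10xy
Differentiate both sides with respect to x, treating y as y(x). By the chain rule, any term containing y contributes a factor of y' = dy/dx when we differentiate it.

Move every term to one side and write the relation as F(x, y) = 0. Term by term,
  d/dx[x^3] = 3x^2
  d/dx[-10xy] = -10x·y' - 10y
  d/dx[-6y^3] = -18y^2·y'

The pieces without y' make up ∂F/∂x and the coefficient of y' is ∂F/∂y:
  ∂F/∂x = 3x^2 - 10y,
  ∂F/∂y = -10x - 18y^2.

Since d/dx[F] = ∂F/∂x + (∂F/∂y)·y' = 0, solve for y':
  (∂F/∂y)·y' = -∂F/∂x
  dy/dx = -(∂F/∂x)/(∂F/∂y) = -(3x^2 - 10y)/(-10x - 18y^2) = (3x^2 - 10y)/(2(5x + 9y^2))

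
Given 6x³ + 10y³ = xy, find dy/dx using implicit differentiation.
Apply d/dx to both sides, remembering that y depends on x. Each occurrence of y therefore brings in a y' = dy/dx via the chain rule.

With F(x, y) equal to the left-hand side minus the right, differentiate F term by term:
  d/dx[6x^3] = 18x^2
  d/dx[-xy] = -x·y' - y
  d/dx[10y^3] = 30y^2·y'
Adding these up, d/dx[F] = 0 becomes
  (18x^2 - y) + (-x + 30y^2)·y' = 0,
so isolating y',
  dy/dx = -(18x^2 - y)/(-x + 30y^2) = (18x^2 - y)/(x - 30y^2)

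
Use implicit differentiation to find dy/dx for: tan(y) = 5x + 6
Take d/dx of both sides. Since y is implicitly a function of x, the chain rule attaches a y' = dy/dx factor whenever we differentiate through y.

Set F(x, y) = (left side) − (right side), so the curve is F = 0. Differentiating each term of F:
  d/dx[-5x] = -5
  d/dx[tan(y)] = y'(tan(y)^2 + 1)
  d/dx[-6] = 0

Collecting, the y'-free part is the partial derivative in x and the y' coefficient is the partial derivative in y:
  ∂F/∂x = -5
  ∂F/∂y = tan(y)^2 + 1

so d/dx[F(x, y(x))] = ∂F/∂x + (∂F/∂y)·y' = 0. Rearranging,
  dy/dx = -(∂F/∂x)/(∂F/∂y) = -(-5)/(tan(y)^2 + 1) = 5cos(y)^2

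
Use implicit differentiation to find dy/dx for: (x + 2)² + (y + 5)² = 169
Differentiate the relation implicitly: treat y = y(x) and apply the chain rule, so every y-derivative picks up a y' = dy/dx factor.

With everything moved to the left-hand side, differentiate term by term:
  d/dx[(x + 2)^2] = 2x + 4
  d/dx[(y + 5)^2] = 2·y'(y + 5)
  d/dx[-169] = 0

Separating the contributions that come from x directly and those that come through y:
  without y':      2x + 4
  multiplying y':  2y + 10

so (2x + 4) + (2y + 10)·y' = 0, and therefore
  dy/dx = -(2x + 4)/(2y + 10) = (-x - 2)/(y + 5)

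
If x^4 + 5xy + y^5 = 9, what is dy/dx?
Take d/dx of both sides. Since y is implicitly a function of x, the chain rule attaches a y' = dy/dx factor whenever we differentiate through y.

Set F(x, y) = (left side) − (right side), so the curve is F = 0. Differentiating each term of F:
  d/dx[x^4] = 4x^3
  d/dx[5xy] = 5x·y' + 5y
  d/dx[y^5] = 5y^4·y'
  d/dx[-9] = 0

Collecting, the y'-free part is the partial derivative in x and the y' coefficient is the partial derivative in y:
  ∂F/∂x = 4x^3 + 5y
  ∂F/∂y = 5x + 5y^4

so d/dx[F(x, y(x))] = ∂F/∂x + (∂F/∂y)·y' = 0. Rearranging,
  dy/dx = -(∂F/∂x)/(∂F/∂y) = -(4x^3 + 5y)/(5x + 5y^4) = (-4x^3/5 - y)/(x + y^4)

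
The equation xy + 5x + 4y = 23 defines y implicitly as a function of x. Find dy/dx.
Differentiate both sides with respect to x, treating y as y(x). By the chain rule, any term containing y contributes a factor of y' = dy/dx when we differentiate it.

Move every term to one side and write the relation as F(x, y) = 0. Term by term,
  d/dx[xy] = x·y' + y
  d/dx[5x] = 5
  d/dx[4y] = 4·y'
  d/dx[-23] = 0

The pieces without y' make up ∂F/∂x and the coefficient of y' is ∂F/∂y:
  ∂F/∂x = y + 5,
  ∂F/∂y = x + 4.

Since d/dx[F] = ∂F/∂x + (∂F/∂y)·y' = 0, solve for y':
  (∂F/∂y)·y' = -∂F/∂x
  dy/dx = -(∂F/∂x)/(∂F/∂y) = -(y + 5)/(x + 4) = (-y - 5)/(x + 4)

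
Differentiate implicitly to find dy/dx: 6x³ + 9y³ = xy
Differentiate the relation implicitly: treat y = y(x) and apply the chain rule, so every y-derivative picks up a y' = dy/dx factor.

With everything moved to the left-hand side, differentiate term by term:
  d/dx[6x^3] = 18x^2
  d/dx[-xy] = -x·y' - y
  d/dx[9y^3] = 27y^2·y'

Separating the contributions that come from x directly and those that come through y:
  without y':      18x^2 - y
  multiplying y':  -x + 27y^2

so (18x^2 - y) + (-x + 27y^2)·y' = 0, and therefore
  dy/dx = -(18x^2 - y)/(-x + 27y^2) = (18x^2 - y)/(x - 27y^2)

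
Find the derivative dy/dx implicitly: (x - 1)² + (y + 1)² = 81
Differentiate both sides with respect to x, treating y as y(x). By the chain rule, any term containing y contributes a factor of y' = dy/dx when we differentiate it.

Move every term to one side and write the relation as F(x, y) = 0. Term by term,
  d/dx[(x - 1)^2] = 2x - 2
  d/dx[(y + 1)^2] = 2·y'(y + 1)
  d/dx[-81] = 0

The pieces without y' make up ∂F/∂x and the coefficient of y' is ∂F/∂y:
  ∂F/∂x = 2x - 2,
  ∂F/∂y = 2y + 2.

Since d/dx[F] = ∂F/∂x + (∂F/∂y)·y' = 0, solve for y':
  (∂F/∂y)·y' = -∂F/∂x
  dy/dx = -(∂F/∂x)/(∂F/∂y) = -(2x - 2)/(2y + 2) = (1 - x)/(y + 1)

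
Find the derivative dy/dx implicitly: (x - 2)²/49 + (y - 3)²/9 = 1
Take d/dx of both sides. Since y is implicitly a function of x, the chain rule attaches a y' = dy/dx factor whenever we differentiate through y.

Set F(x, y) = (left side) − (right side), so the curve is F = 0. Differentiating each term of F:
  d/dx[(x - 2)^2/49] = 2x/49 - 4/49
  d/dx[(y - 3)^2/9] = 2·y'(y - 3)/9
  d/dx[-1] = 0

Collecting, the y'-free part is the partial derivative in x and the y' coefficient is the partial derivative in y:
  ∂F/∂x = 2x/49 - 4/49
  ∂F/∂y = 2y/9 - 2/3

so d/dx[F(x, y(x))] = ∂F/∂x + (∂F/∂y)·y' = 0. Rearranging,
  dy/dx = -(∂F/∂x)/(∂F/∂y) = -(2x/49 - 4/49)/(2y/9 - 2/3)
        = -(2(x - 2)/49)/(2(y - 3)/9) = 9(2 - x)/(49(y - 3))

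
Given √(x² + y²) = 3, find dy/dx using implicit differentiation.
Take d/dx of both sides. Since y is implicitly a function of x, the chain rule attaches a y' = dy/dx factor whenever we differentiate through y.

Set F(x, y) = (left side) − (right side), so the curve is F = 0. Differentiating each term of F:
  d/dx[√(x^2 + y^2)] = (x + y·y')/√(x^2 + y^2)
  d/dx[-3] = 0

Collecting, the y'-free part is the partial derivative in x and the y' coefficient is the partial derivative in y:
  ∂F/∂x = x/√(x^2 + y^2)
  ∂F/∂y = y/√(x^2 + y^2)

so d/dx[F(x, y(x))] = ∂F/∂x + (∂F/∂y)·y' = 0. Rearranging,
  dy/dx = -(∂F/∂x)/(∂F/∂y) = -(x/√(x^2 + y^2))/(y/√(x^2 + y^2)) = -x/y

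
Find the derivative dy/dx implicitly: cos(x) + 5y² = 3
Differentiate the relation implicitly: treat y = y(x) and apply the chain rule, so every y-derivative picks up a y' = dy/dx factor.

With everything moved to the left-hand side, differentiate term by term:
  d/dx[5y^2] = 10y·y'
  d/dx[cos(x)] = -sin(x)
  d/dx[-3] = 0

Separating the contributions that come from x directly and those that come through y:
  without y':      -sin(x)
  multiplying y':  10y

so (-sin(x)) + (10y)·y' = 0, and therefore
  dy/dx = -(-sin(x))/(10y) = sin(x)/(10y)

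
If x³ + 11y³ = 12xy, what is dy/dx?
Differentiate both sides with respect to x, treating y as y(x). By the chain rule, any term containing y contributes a factor of y' = dy/dx when we differentiate it.

Move every term to one side and write the relation as F(x, y) = 0. Term by term,
  d/dx[x^3] = 3x^2
  d/dx[-12xy] = -12x·y' - 12y
  d/dx[11y^3] = 33y^2·y'

The pieces without y' make up ∂F/∂x and the coefficient of y' is ∂F/∂y:
  ∂F/∂x = 3x^2 - 12y,
  ∂F/∂y = -12x + 33y^2.

Since d/dx[F] = ∂F/∂x + (∂F/∂y)·y' = 0, solve for y':
  (∂F/∂y)·y' = -∂F/∂x
  dy/dx = -(∂F/∂x)/(∂F/∂y) = -(3x^2 - 12y)/(-12x + 33y^2) = (x^2 - 4y)/(4x - 11y^2)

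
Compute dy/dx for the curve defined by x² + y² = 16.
Take d/dx of both sides. Since y is implicitly a function of x, the chain rule attaches a y' = dy/dx factor whenever we differentiate through y.

Set F(x, y) = (left side) − (right side), so the curve is F = 0. Differentiating each term of F:
  d/dx[x^2] = 2x
  d/dx[y^2] = 2y·y'
  d/dx[-16] = 0

Collecting, the y'-free part is the partial derivative in x and the y' coefficient is the partial derivative in y:
  ∂F/∂x = 2x
  ∂F/∂y = 2y

so d/dx[F(x, y(x))] = ∂F/∂x + (∂F/∂y)·y' = 0. Rearranging,
  dy/dx = -(∂F/∂x)/(∂F/∂y) = -(2x)/(2y) = -x/y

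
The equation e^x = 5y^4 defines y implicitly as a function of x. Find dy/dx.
Apply d/dx to both sides, remembering that y depends on x. Each occurrence of y therefore brings in a y' = dy/dx via the chain rule.

With F(x, y) equal to the left-hand side minus the right, differentiate F term by term:
  d/dx[-5y^4] = -20y^3·y'
  d/dx[e^(x)] = e^(x)
Adding these up, d/dx[F] = 0 becomes
  (e^(x)) + (-20y^3)·y' = 0,
so isolating y',
  dy/dx = -(e^(x))/(-20y^3) = e^(x)/(20y^3)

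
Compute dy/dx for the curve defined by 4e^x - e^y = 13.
Take d/dx of both sides. Since y is implicitly a function of x, the chain rule attaches a y' = dy/dx factor whenever we differentiate through y.

Set F(x, y) = (left side) − (right side), so the curve is F = 0. Differentiating each term of F:
  d/dx[4e^(x)] = 4e^(x)
  d/dx[-e^(y)] = -y'·e^(y)
  d/dx[-13] = 0

Collecting, the y'-free part is the partial derivative in x and the y' coefficient is the partial derivative in y:
  ∂F/∂x = 4e^(x)
  ∂F/∂y = -e^(y)

so d/dx[F(x, y(x))] = ∂F/∂x + (∂F/∂y)·y' = 0. Rearranging,
  dy/dx = -(∂F/∂x)/(∂F/∂y) = -(4e^(x))/(-e^(y)) = 4e^(x - y)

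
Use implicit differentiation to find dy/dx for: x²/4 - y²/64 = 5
Apply d/dx to both sides, remembering that y depends on x. Each occurrence of y therefore brings in a y' = dy/dx via the chain rule.

With F(x, y) equal to the left-hand side minus the right, differentiate F term by term:
  d/dx[x^2/4] = x/2
  d/dx[-y^2/64] = -y·y'/32
  d/dx[-5] = 0
Adding these up, d/dx[F] = 0 becomes
  (x/2) + (-y/32)·y' = 0,
so isolating y',
  dy/dx = -(x/2)/(-y/32) = 16x/y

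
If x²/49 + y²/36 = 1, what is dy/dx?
Take d/dx of both sides. Since y is implicitly a function of x, the chain rule attaches a y' = dy/dx factor whenever we differentiate through y.

Set F(x, y) = (left side) − (right side), so the curve is F = 0. Differentiating each term of F:
  d/dx[x^2/49] = 2x/49
  d/dx[y^2/36] = y·y'/18
  d/dx[-1] = 0

Collecting, the y'-free part is the partial derivative in x and the y' coefficient is the partial derivative in y:
  ∂F/∂x = 2x/49
  ∂F/∂y = y/18

so d/dx[F(x, y(x))] = ∂F/∂x + (∂F/∂y)·y' = 0. Rearranging,
  dy/dx = -(∂F/∂x)/(∂F/∂y) = -(2x/49)/(y/18) = -36x/(49y)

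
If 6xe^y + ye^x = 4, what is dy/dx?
Apply d/dx to both sides, remembering that y depends on x. Each occurrence of y therefore brings in a y' = dy/dx via the chain rule.

With F(x, y) equal to the left-hand side minus the right, differentiate F term by term:
  d/dx[6x·e^(y)] = 6x·y'·e^(y) + 6e^(y)
  d/dx[y·e^(x)] = y·e^(x) + y'·e^(x)
  d/dx[-4] = 0
Adding these up, d/dx[F] = 0 becomes
  (y·e^(x) + 6e^(y)) + (6x·e^(y) + e^(x))·y' = 0,
so isolating y',
  dy/dx = -(y·e^(x) + 6e^(y))/(6x·e^(y) + e^(x)) = (-y·e^(x) - 6e^(y))/(6x·e^(y) + e^(x))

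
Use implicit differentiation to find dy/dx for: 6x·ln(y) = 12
Apply d/dx to both sides, remembering that y depends on x. Each occurrence of y therefore brings in a y' = dy/dx via the chain rule.

With F(x, y) equal to the left-hand side minus the right, differentiate F term by term:
  d/dx[6x·ln(y)] = 6x·y'/y + 6ln(y)
  d/dx[-12] = 0
Adding these up, d/dx[F] = 0 becomes
  (6ln(y)) + (6x/y)·y' = 0,
so isolating y',
  dy/dx = -(6ln(y))/(6x/y) = -y·ln(y)/x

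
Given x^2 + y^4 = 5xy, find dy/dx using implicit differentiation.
Apply d/dx to both sides, remembering that y depends on x. Each occurrence of y therefore brings in a y' = dy/dx via the chain rule.

With F(x, y) equal to the left-hand side minus the right, differentiate F term by term:
  d/dx[x^2] = 2x
  d/dx[-5xy] = -5x·y' - 5y
  d/dx[y^4] = 4y^3·y'
Adding these up, d/dx[F] = 0 becomes
  (2x - 5y) + (-5x + 4y^3)·y' = 0,
so isolating y',
  dy/dx = -(2x - 5y)/(-5x + 4y^3) = (2x - 5y)/(5x - 4y^3)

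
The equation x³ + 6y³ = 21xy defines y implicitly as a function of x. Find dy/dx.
Take d/dx of both sides. Since y is implicitly a function of x, the chain rule attaches a y' = dy/dx factor whenever we differentiate through y.

Set F(x, y) = (left side) − (right side), so the curve is F = 0. Differentiating each term of F:
  d/dx[x^3] = 3x^2
  d/dx[-21xy] = -21x·y' - 21y
  d/dx[6y^3] = 18y^2·y'

Collecting, the y'-free part is the partial derivative in x and the y' coefficient is the partial derivative in y:
  ∂F/∂x = 3x^2 - 21y
  ∂F/∂y = -21x + 18y^2

so d/dx[F(x, y(x))] = ∂F/∂x + (∂F/∂y)·y' = 0. Rearranging,
  dy/dx = -(∂F/∂x)/(∂F/∂y) = -(3x^2 - 21y)/(-21x + 18y^2) = (x^2 - 7y)/(7x - 6y^2)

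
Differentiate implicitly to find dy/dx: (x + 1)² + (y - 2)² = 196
Apply d/dx to both sides, remembering that y depends on x. Each occurrence of y therefore brings in a y' = dy/dx via the chain rule.

With F(x, y) equal to the left-hand side minus the right, differentiate F term by term:
  d/dx[(x + 1)^2] = 2x + 2
  d/dx[(y - 2)^2] = 2·y'(y - 2)
  d/dx[-196] = 0
Adding these up, d/dx[F] = 0 becomes
  (2x + 2) + (2y - 4)·y' = 0,
so isolating y',
  dy/dx = -(2x + 2)/(2y - 4) = (-x - 1)/(y - 2)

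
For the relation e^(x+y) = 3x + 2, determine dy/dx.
Take d/dx of both sides. Since y is implicitly a function of x, the chain rule attaches a y' = dy/dx factor whenever we differentiate through y.

Set F(x, y) = (left side) − (right side), so the curve is F = 0. Differentiating each term of F:
  d/dx[-3x] = -3
  d/dx[e^(x + y)] = (y' + 1)·e^(x + y)
  d/dx[-2] = 0

Collecting, the y'-free part is the partial derivative in x and the y' coefficient is the partial derivative in y:
  ∂F/∂x = e^(x + y) - 3
  ∂F/∂y = e^(x + y)

so d/dx[F(x, y(x))] = ∂F/∂x + (∂F/∂y)·y' = 0. Rearranging,
  dy/dx = -(∂F/∂x)/(∂F/∂y) = -(e^(x + y) - 3)/(e^(x + y)) = 3e^(-x - y) - 1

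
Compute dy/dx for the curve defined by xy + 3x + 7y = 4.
Apply d/dx to both sides, remembering that y depends on x. Each occurrence of y therefore brings in a y' = dy/dx via the chain rule.

With F(x, y) equal to the left-hand side minus the right, differentiate F term by term:
  d/dx[xy] = x·y' + y
  d/dx[3x] = 3
  d/dx[7y] = 7·y'
  d/dx[-4] = 0
Adding these up, d/dx[F] = 0 becomes
  (y + 3) + (x + 7)·y' = 0,
so isolating y',
  dy/dx = -(y + 3)/(x + 7) = (-y - 3)/(x + 7)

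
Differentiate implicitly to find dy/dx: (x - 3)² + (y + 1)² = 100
Differentiate both sides with respect to x, treating y as y(x). By the chain rule, any term containing y contributes a factor of y' = dy/dx when we differentiate it.

Move every term to one side and write the relation as F(x, y) = 0. Term by term,
  d/dx[(x - 3)^2] = 2x - 6
  d/dx[(y + 1)^2] = 2·y'(y + 1)
  d/dx[-100] = 0

The pieces without y' make up ∂F/∂x and the coefficient of y' is ∂F/∂y:
  ∂F/∂x = 2x - 6,
  ∂F/∂y = 2y + 2.

Since d/dx[F] = ∂F/∂x + (∂F/∂y)·y' = 0, solve for y':
  (∂F/∂y)·y' = -∂F/∂x
  dy/dx = -(∂F/∂x)/(∂F/∂y) = -(2x - 6)/(2y + 2) = (3 - x)/(y + 1)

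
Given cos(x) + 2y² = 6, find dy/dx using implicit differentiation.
Differentiate both sides with respect to x, treating y as y(x). By the chain rule, any term containing y contributes a factor of y' = dy/dx when we differentiate it.

Move every term to one side and write the relation as F(x, y) = 0. Term by term,
  d/dx[2y^2] = 4y·y'
  d/dx[cos(x)] = -sin(x)
  d/dx[-6] = 0

The pieces without y' make up ∂F/∂x and the coefficient of y' is ∂F/∂y:
  ∂F/∂x = -sin(x),
  ∂F/∂y = 4y.

Since d/dx[F] = ∂F/∂x + (∂F/∂y)·y' = 0, solve for y':
  (∂F/∂y)·y' = -∂F/∂x
  dy/dx = -(∂F/∂x)/(∂F/∂y) = -(-sin(x))/(4y) = sin(x)/(4y)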